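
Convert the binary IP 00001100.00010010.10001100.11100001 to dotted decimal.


00001100 = 12
00010010 = 18
10001100 = 140
11100001 = 225
IP: 12.18.140.225


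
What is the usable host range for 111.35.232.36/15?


Network: 111.34.0.0
Broadcast: 111.35.255.255
First usable = network + 1
Last usable = broadcast - 1
Range: 111.34.0.1 to 111.35.255.254


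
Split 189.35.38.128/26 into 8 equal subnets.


New prefix = 26 + 3 = 29
Each subnet has 8 addresses
  189.35.38.128/29
  189.35.38.136/29
  189.35.38.144/29
  189.35.38.152/29
  189.35.38.160/29
  189.35.38.168/29
  189.35.38.176/29
  189.35.38.184/29
Subnets: 189.35.38.128/29, 189.35.38.136/29, 189.35.38.144/29, 189.35.38.152/29, 189.35.38.160/29, 189.35.38.168/29, 189.35.38.176/29, 189.35.38.184/29


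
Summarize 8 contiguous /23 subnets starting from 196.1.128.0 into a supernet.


Original prefix: /23
Number of subnets: 8 = 2^3
New prefix = 23 - 3 = 20
Supernet: 196.1.128.0/20


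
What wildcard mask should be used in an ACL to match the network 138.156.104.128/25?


Subnet mask: 255.255.255.128
Wildcard = 255.255.255.255 - subnet mask
255 - 255 = 0
255 - 255 = 0
255 - 255 = 0
255 - 128 = 127
Wildcard: 0.0.0.127


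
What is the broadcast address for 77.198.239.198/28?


Network: 77.198.239.192/28
Host bits = 4
Set all host bits to 1:
Broadcast: 77.198.239.207


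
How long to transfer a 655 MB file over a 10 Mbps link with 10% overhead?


Effective throughput = 10 * (1 - 10/100) = 9 Mbps
File size in Mb = 655 * 8 = 5240 Mb
Time = 5240 / 9
Time = 582.2222 seconds


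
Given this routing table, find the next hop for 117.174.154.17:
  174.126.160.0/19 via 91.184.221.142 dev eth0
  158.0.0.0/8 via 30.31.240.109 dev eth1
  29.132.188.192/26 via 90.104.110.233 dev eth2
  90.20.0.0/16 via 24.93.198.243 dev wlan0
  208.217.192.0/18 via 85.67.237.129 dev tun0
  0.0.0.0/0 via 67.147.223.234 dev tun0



Longest prefix match for 117.174.154.17:
  /19 174.126.160.0: no
  /8 158.0.0.0: no
  /26 29.132.188.192: no
  /16 90.20.0.0: no
  /18 208.217.192.0: no
  /0 0.0.0.0: MATCH
Selected: next-hop 67.147.223.234 via tun0 (matched /0)


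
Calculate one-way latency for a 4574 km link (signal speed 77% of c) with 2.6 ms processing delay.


Speed = 0.77 * 3e5 km/s = 231000 km/s
Propagation delay = 4574 / 231000 = 0.0198 s = 19.8009 ms
Processing delay = 2.6 ms
Total one-way latency = 22.4009 ms


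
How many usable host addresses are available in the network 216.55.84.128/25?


Host bits = 32 - 25 = 7
Total addresses = 2^7 = 128
Usable = total - 2 (network and broadcast)
Usable hosts: 126


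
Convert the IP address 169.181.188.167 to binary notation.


169 = 10101001
181 = 10110101
188 = 10111100
167 = 10100111
Binary: 10101001.10110101.10111100.10100111


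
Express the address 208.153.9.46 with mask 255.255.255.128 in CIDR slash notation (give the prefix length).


Binary: 11111111.11111111.11111111.10000000
Count leading 1s
Prefix: /25


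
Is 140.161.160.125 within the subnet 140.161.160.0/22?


Subnet network: 140.161.160.0
Test IP AND mask: 140.161.160.0
Yes, 140.161.160.125 is in 140.161.160.0/22


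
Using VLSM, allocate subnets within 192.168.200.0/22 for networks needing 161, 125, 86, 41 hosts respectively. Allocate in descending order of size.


161 hosts -> /24 (254 usable): 192.168.200.0/24
125 hosts -> /25 (126 usable): 192.168.201.0/25
86 hosts -> /25 (126 usable): 192.168.201.128/25
41 hosts -> /26 (62 usable): 192.168.202.0/26
Allocation: 192.168.200.0/24 (161 hosts, 254 usable); 192.168.201.0/25 (125 hosts, 126 usable); 192.168.201.128/25 (86 hosts, 126 usable); 192.168.202.0/26 (41 hosts, 62 usable)


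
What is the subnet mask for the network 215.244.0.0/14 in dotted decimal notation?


/14 means 14 network bits, 18 host bits
Binary: 11111111111111000000000000000000
Mask: 255.252.0.0


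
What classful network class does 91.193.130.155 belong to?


First octet: 91
Binary: 01011011
0xxxxxxx -> Class A (1-126)
Class A, default mask 255.0.0.0 (/8)


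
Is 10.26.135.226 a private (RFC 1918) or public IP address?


RFC 1918 private ranges:
  10.0.0.0/8 (10.0.0.0 - 10.255.255.255)
  172.16.0.0/12 (172.16.0.0 - 172.31.255.255)
  192.168.0.0/16 (192.168.0.0 - 192.168.255.255)
Private (in 10.0.0.0/8)


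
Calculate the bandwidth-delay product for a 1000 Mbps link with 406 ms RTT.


BDP = bandwidth * RTT
= 1000 Mbps * 406 ms
= 1000 * 1e6 * 406 / 1000 bits
= 406000000 bits
= 50750000 bytes
= 49560.5469 KB
BDP = 406000000 bits (50750000 bytes)


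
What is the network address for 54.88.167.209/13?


IP:   00110110.01011000.10100111.11010001
Mask: 11111111.11111000.00000000.00000000
AND operation:
Net:  00110110.01011000.00000000.00000000
Network: 54.88.0.0/13


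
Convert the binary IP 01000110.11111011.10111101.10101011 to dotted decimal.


01000110 = 70
11111011 = 251
10111101 = 189
10101011 = 171
IP: 70.251.189.171


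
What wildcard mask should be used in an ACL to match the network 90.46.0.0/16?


Subnet mask: 255.255.0.0
Wildcard = 255.255.255.255 - subnet mask
255 - 255 = 0
255 - 255 = 0
255 - 0 = 255
255 - 0 = 255
Wildcard: 0.0.255.255


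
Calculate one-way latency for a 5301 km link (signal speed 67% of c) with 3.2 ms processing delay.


Speed = 0.67 * 3e5 km/s = 201000 km/s
Propagation delay = 5301 / 201000 = 0.0264 s = 26.3731 ms
Processing delay = 3.2 ms
Total one-way latency = 29.5731 ms


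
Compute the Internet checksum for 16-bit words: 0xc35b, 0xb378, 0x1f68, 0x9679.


Sum all words (with carry folding):
+ 0xc35b = 0xc35b
+ 0xb378 = 0x76d4
+ 0x1f68 = 0x963c
+ 0x9679 = 0x2cb6
One's complement: ~0x2cb6
Checksum = 0xd349


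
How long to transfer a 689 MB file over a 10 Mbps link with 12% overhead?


Effective throughput = 10 * (1 - 12/100) = 8.8 Mbps
File size in Mb = 689 * 8 = 5512 Mb
Time = 5512 / 8.8
Time = 626.3636 seconds


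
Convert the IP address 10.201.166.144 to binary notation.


10 = 00001010
201 = 11001001
166 = 10100110
144 = 10010000
Binary: 00001010.11001001.10100110.10010000


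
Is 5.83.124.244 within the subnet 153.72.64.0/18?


Subnet network: 153.72.64.0
Test IP AND mask: 5.83.64.0
No, 5.83.124.244 is not in 153.72.64.0/18


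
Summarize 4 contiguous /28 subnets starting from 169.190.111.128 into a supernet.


Original prefix: /28
Number of subnets: 4 = 2^2
New prefix = 28 - 2 = 26
Supernet: 169.190.111.128/26


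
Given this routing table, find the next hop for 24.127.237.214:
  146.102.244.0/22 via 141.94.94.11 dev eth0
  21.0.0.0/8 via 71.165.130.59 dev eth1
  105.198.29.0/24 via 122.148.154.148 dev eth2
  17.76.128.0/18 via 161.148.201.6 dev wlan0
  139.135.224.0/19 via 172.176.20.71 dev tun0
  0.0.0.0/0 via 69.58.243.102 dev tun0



Longest prefix match for 24.127.237.214:
  /22 146.102.244.0: no
  /8 21.0.0.0: no
  /24 105.198.29.0: no
  /18 17.76.128.0: no
  /19 139.135.224.0: no
  /0 0.0.0.0: MATCH
Selected: next-hop 69.58.243.102 via tun0 (matched /0)


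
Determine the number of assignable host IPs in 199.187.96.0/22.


Host bits = 32 - 22 = 10
Total addresses = 2^10 = 1024
Usable = total - 2 (network and broadcast)
Usable hosts: 1022


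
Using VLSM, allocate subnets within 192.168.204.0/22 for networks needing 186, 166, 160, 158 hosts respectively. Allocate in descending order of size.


186 hosts -> /24 (254 usable): 192.168.204.0/24
166 hosts -> /24 (254 usable): 192.168.205.0/24
160 hosts -> /24 (254 usable): 192.168.206.0/24
158 hosts -> /24 (254 usable): 192.168.207.0/24
Allocation: 192.168.204.0/24 (186 hosts, 254 usable); 192.168.205.0/24 (166 hosts, 254 usable); 192.168.206.0/24 (160 hosts, 254 usable); 192.168.207.0/24 (158 hosts, 254 usable)


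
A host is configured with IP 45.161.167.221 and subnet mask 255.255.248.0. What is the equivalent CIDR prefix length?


Binary: 11111111.11111111.11111000.00000000
Count leading 1s
Prefix: /21


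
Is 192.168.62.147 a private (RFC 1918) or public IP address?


RFC 1918 private ranges:
  10.0.0.0/8 (10.0.0.0 - 10.255.255.255)
  172.16.0.0/12 (172.16.0.0 - 172.31.255.255)
  192.168.0.0/16 (192.168.0.0 - 192.168.255.255)
Private (in 192.168.0.0/16)


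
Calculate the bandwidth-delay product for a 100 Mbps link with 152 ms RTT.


BDP = bandwidth * RTT
= 100 Mbps * 152 ms
= 100 * 1e6 * 152 / 1000 bits
= 15200000 bits
= 1900000 bytes
= 1855.4688 KB
BDP = 15200000 bits (1900000 bytes)


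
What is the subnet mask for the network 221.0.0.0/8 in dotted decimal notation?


/8 means 8 network bits, 24 host bits
Binary: 11111111000000000000000000000000
Mask: 255.0.0.0


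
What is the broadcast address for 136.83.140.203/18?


Network: 136.83.128.0/18
Host bits = 14
Set all host bits to 1:
Broadcast: 136.83.191.255


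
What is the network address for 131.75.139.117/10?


IP:   10000011.01001011.10001011.01110101
Mask: 11111111.11000000.00000000.00000000
AND operation:
Net:  10000011.01000000.00000000.00000000
Network: 131.64.0.0/10


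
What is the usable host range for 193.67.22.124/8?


Network: 193.0.0.0
Broadcast: 193.255.255.255
First usable = network + 1
Last usable = broadcast - 1
Range: 193.0.0.1 to 193.255.255.254


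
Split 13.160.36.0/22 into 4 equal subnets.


New prefix = 22 + 2 = 24
Each subnet has 256 addresses
  13.160.36.0/24
  13.160.37.0/24
  13.160.38.0/24
  13.160.39.0/24
Subnets: 13.160.36.0/24, 13.160.37.0/24, 13.160.38.0/24, 13.160.39.0/24


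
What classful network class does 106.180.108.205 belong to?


First octet: 106
Binary: 01101010
0xxxxxxx -> Class A (1-126)
Class A, default mask 255.0.0.0 (/8)


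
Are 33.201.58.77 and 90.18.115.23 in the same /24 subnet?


Mask: 255.255.255.0
33.201.58.77 AND mask = 33.201.58.0
90.18.115.23 AND mask = 90.18.115.0
No, different subnets (33.201.58.0 vs 90.18.115.0)


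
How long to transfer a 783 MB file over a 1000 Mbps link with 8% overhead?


Effective throughput = 1000 * (1 - 8/100) = 920 Mbps
File size in Mb = 783 * 8 = 6264 Mb
Time = 6264 / 920
Time = 6.8087 seconds


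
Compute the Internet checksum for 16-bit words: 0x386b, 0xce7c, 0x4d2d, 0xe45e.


Sum all words (with carry folding):
+ 0x386b = 0x386b
+ 0xce7c = 0x06e8
+ 0x4d2d = 0x5415
+ 0xe45e = 0x3874
One's complement: ~0x3874
Checksum = 0xc78b


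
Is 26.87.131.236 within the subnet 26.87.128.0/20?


Subnet network: 26.87.128.0
Test IP AND mask: 26.87.128.0
Yes, 26.87.131.236 is in 26.87.128.0/20


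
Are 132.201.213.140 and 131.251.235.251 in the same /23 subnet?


Mask: 255.255.254.0
132.201.213.140 AND mask = 132.201.212.0
131.251.235.251 AND mask = 131.251.234.0
No, different subnets (132.201.212.0 vs 131.251.234.0)


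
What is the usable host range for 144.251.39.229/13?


Network: 144.248.0.0
Broadcast: 144.255.255.255
First usable = network + 1
Last usable = broadcast - 1
Range: 144.248.0.1 to 144.255.255.254


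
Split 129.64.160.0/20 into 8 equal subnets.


New prefix = 20 + 3 = 23
Each subnet has 512 addresses
  129.64.160.0/23
  129.64.162.0/23
  129.64.164.0/23
  129.64.166.0/23
  129.64.168.0/23
  129.64.170.0/23
  129.64.172.0/23
  129.64.174.0/23
Subnets: 129.64.160.0/23, 129.64.162.0/23, 129.64.164.0/23, 129.64.166.0/23, 129.64.168.0/23, 129.64.170.0/23, 129.64.172.0/23, 129.64.174.0/23


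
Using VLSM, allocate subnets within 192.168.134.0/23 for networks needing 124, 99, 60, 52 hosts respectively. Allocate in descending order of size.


124 hosts -> /25 (126 usable): 192.168.134.0/25
99 hosts -> /25 (126 usable): 192.168.134.128/25
60 hosts -> /26 (62 usable): 192.168.135.0/26
52 hosts -> /26 (62 usable): 192.168.135.64/26
Allocation: 192.168.134.0/25 (124 hosts, 126 usable); 192.168.134.128/25 (99 hosts, 126 usable); 192.168.135.0/26 (60 hosts, 62 usable); 192.168.135.64/26 (52 hosts, 62 usable)


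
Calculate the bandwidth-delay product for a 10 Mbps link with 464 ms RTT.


BDP = bandwidth * RTT
= 10 Mbps * 464 ms
= 10 * 1e6 * 464 / 1000 bits
= 4640000 bits
= 580000 bytes
= 566.4062 KB
BDP = 4640000 bits (580000 bytes)


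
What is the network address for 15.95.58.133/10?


IP:   00001111.01011111.00111010.10000101
Mask: 11111111.11000000.00000000.00000000
AND operation:
Net:  00001111.01000000.00000000.00000000
Network: 15.64.0.0/10


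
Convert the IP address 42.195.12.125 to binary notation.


42 = 00101010
195 = 11000011
12 = 00001100
125 = 01111101
Binary: 00101010.11000011.00001100.01111101


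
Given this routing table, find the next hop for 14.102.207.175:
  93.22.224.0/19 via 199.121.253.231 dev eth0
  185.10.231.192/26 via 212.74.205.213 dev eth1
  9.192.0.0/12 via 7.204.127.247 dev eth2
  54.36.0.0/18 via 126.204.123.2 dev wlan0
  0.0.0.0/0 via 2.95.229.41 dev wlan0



Longest prefix match for 14.102.207.175:
  /19 93.22.224.0: no
  /26 185.10.231.192: no
  /12 9.192.0.0: no
  /18 54.36.0.0: no
  /0 0.0.0.0: MATCH
Selected: next-hop 2.95.229.41 via wlan0 (matched /0)


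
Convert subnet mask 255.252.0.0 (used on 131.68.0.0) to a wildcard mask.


Subnet mask: 255.252.0.0
Wildcard = 255.255.255.255 - subnet mask
255 - 255 = 0
255 - 252 = 3
255 - 0 = 255
255 - 0 = 255
Wildcard: 0.3.255.255


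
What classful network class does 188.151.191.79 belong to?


First octet: 188
Binary: 10111100
10xxxxxx -> Class B (128-191)
Class B, default mask 255.255.0.0 (/16)


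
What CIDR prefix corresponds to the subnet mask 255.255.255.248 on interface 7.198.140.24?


Binary: 11111111.11111111.11111111.11111000
Count leading 1s
Prefix: /29


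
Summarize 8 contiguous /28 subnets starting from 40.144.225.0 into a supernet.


Original prefix: /28
Number of subnets: 8 = 2^3
New prefix = 28 - 3 = 25
Supernet: 40.144.225.0/25


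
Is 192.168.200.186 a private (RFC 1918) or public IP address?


RFC 1918 private ranges:
  10.0.0.0/8 (10.0.0.0 - 10.255.255.255)
  172.16.0.0/12 (172.16.0.0 - 172.31.255.255)
  192.168.0.0/16 (192.168.0.0 - 192.168.255.255)
Private (in 192.168.0.0/16)


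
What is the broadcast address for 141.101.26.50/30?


Network: 141.101.26.48/30
Host bits = 2
Set all host bits to 1:
Broadcast: 141.101.26.51


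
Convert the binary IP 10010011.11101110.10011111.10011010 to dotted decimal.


10010011 = 147
11101110 = 238
10011111 = 159
10011010 = 154
IP: 147.238.159.154


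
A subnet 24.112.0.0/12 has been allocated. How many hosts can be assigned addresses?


Host bits = 32 - 12 = 20
Total addresses = 2^20 = 1048576
Usable = total - 2 (network and broadcast)
Usable hosts: 1048574


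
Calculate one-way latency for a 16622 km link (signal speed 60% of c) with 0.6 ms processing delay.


Speed = 0.6 * 3e5 km/s = 180000 km/s
Propagation delay = 16622 / 180000 = 0.0923 s = 92.3444 ms
Processing delay = 0.6 ms
Total one-way latency = 92.9444 ms


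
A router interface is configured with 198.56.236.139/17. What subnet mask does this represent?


/17 means 17 network bits, 15 host bits
Binary: 11111111111111111000000000000000
Mask: 255.255.128.0


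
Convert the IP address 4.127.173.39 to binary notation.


4 = 00000100
127 = 01111111
173 = 10101101
39 = 00100111
Binary: 00000100.01111111.10101101.00100111


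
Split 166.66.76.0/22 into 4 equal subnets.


New prefix = 22 + 2 = 24
Each subnet has 256 addresses
  166.66.76.0/24
  166.66.77.0/24
  166.66.78.0/24
  166.66.79.0/24
Subnets: 166.66.76.0/24, 166.66.77.0/24, 166.66.78.0/24, 166.66.79.0/24


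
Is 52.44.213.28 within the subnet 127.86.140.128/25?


Subnet network: 127.86.140.128
Test IP AND mask: 52.44.213.0
No, 52.44.213.28 is not in 127.86.140.128/25


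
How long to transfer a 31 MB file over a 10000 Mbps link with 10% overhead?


Effective throughput = 10000 * (1 - 10/100) = 9000 Mbps
File size in Mb = 31 * 8 = 248 Mb
Time = 248 / 9000
Time = 0.0276 seconds


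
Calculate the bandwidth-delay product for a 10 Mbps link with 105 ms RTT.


BDP = bandwidth * RTT
= 10 Mbps * 105 ms
= 10 * 1e6 * 105 / 1000 bits
= 1050000 bits
= 131250 bytes
= 128.1738 KB
BDP = 1050000 bits (131250 bytes)


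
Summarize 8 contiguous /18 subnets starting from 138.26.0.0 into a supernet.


Original prefix: /18
Number of subnets: 8 = 2^3
New prefix = 18 - 3 = 15
Supernet: 138.26.0.0/15


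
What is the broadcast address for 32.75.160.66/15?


Network: 32.74.0.0/15
Host bits = 17
Set all host bits to 1:
Broadcast: 32.75.255.255


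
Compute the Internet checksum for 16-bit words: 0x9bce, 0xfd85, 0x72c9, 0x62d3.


Sum all words (with carry folding):
+ 0x9bce = 0x9bce
+ 0xfd85 = 0x9954
+ 0x72c9 = 0x0c1e
+ 0x62d3 = 0x6ef1
One's complement: ~0x6ef1
Checksum = 0x910e


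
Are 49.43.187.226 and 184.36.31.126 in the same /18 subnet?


Mask: 255.255.192.0
49.43.187.226 AND mask = 49.43.128.0
184.36.31.126 AND mask = 184.36.0.0
No, different subnets (49.43.128.0 vs 184.36.0.0)


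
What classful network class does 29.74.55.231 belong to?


First octet: 29
Binary: 00011101
0xxxxxxx -> Class A (1-126)
Class A, default mask 255.0.0.0 (/8)


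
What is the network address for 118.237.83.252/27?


IP:   01110110.11101101.01010011.11111100
Mask: 11111111.11111111.11111111.11100000
AND operation:
Net:  01110110.11101101.01010011.11100000
Network: 118.237.83.224/27


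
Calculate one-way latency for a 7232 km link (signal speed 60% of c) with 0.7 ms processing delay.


Speed = 0.6 * 3e5 km/s = 180000 km/s
Propagation delay = 7232 / 180000 = 0.0402 s = 40.1778 ms
Processing delay = 0.7 ms
Total one-way latency = 40.8778 ms


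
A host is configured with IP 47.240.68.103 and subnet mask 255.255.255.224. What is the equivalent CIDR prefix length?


Binary: 11111111.11111111.11111111.11100000
Count leading 1s
Prefix: /27


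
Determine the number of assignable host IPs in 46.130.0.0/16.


Host bits = 32 - 16 = 16
Total addresses = 2^16 = 65536
Usable = total - 2 (network and broadcast)
Usable hosts: 65534


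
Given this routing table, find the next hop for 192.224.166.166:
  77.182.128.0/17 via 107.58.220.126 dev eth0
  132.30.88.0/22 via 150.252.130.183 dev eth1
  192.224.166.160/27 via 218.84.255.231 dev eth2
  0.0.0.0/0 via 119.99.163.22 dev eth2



Longest prefix match for 192.224.166.166:
  /17 77.182.128.0: no
  /22 132.30.88.0: no
  /27 192.224.166.160: MATCH
  /0 0.0.0.0: MATCH
Selected: next-hop 218.84.255.231 via eth2 (matched /27)


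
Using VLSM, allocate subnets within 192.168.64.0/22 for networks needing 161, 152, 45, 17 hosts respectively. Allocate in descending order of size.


161 hosts -> /24 (254 usable): 192.168.64.0/24
152 hosts -> /24 (254 usable): 192.168.65.0/24
45 hosts -> /26 (62 usable): 192.168.66.0/26
17 hosts -> /27 (30 usable): 192.168.66.64/27
Allocation: 192.168.64.0/24 (161 hosts, 254 usable); 192.168.65.0/24 (152 hosts, 254 usable); 192.168.66.0/26 (45 hosts, 62 usable); 192.168.66.64/27 (17 hosts, 30 usable)


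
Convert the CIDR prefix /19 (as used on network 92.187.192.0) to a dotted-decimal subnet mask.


/19 means 19 network bits, 13 host bits
Binary: 11111111111111111110000000000000
Mask: 255.255.224.0


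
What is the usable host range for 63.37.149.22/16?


Network: 63.37.0.0
Broadcast: 63.37.255.255
First usable = network + 1
Last usable = broadcast - 1
Range: 63.37.0.1 to 63.37.255.254


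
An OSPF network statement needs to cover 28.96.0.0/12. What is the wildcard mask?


Subnet mask: 255.240.0.0
Wildcard = 255.255.255.255 - subnet mask
255 - 255 = 0
255 - 240 = 15
255 - 0 = 255
255 - 0 = 255
Wildcard: 0.15.255.255


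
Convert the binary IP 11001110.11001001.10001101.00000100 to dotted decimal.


11001110 = 206
11001001 = 201
10001101 = 141
00000100 = 4
IP: 206.201.141.4


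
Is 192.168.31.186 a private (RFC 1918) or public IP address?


RFC 1918 private ranges:
  10.0.0.0/8 (10.0.0.0 - 10.255.255.255)
  172.16.0.0/12 (172.16.0.0 - 172.31.255.255)
  192.168.0.0/16 (192.168.0.0 - 192.168.255.255)
Private (in 192.168.0.0/16)


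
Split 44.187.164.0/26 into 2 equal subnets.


New prefix = 26 + 1 = 27
Each subnet has 32 addresses
  44.187.164.0/27
  44.187.164.32/27
Subnets: 44.187.164.0/27, 44.187.164.32/27


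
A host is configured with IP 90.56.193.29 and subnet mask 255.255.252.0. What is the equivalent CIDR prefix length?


Binary: 11111111.11111111.11111100.00000000
Count leading 1s
Prefix: /22


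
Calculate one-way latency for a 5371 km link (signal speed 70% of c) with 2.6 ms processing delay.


Speed = 0.7 * 3e5 km/s = 210000 km/s
Propagation delay = 5371 / 210000 = 0.0256 s = 25.5762 ms
Processing delay = 2.6 ms
Total one-way latency = 28.1762 ms


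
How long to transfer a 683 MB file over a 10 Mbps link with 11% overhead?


Effective throughput = 10 * (1 - 11/100) = 8.9 Mbps
File size in Mb = 683 * 8 = 5464 Mb
Time = 5464 / 8.9
Time = 613.9326 seconds


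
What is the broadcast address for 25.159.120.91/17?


Network: 25.159.0.0/17
Host bits = 15
Set all host bits to 1:
Broadcast: 25.159.127.255


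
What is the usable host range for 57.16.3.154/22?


Network: 57.16.0.0
Broadcast: 57.16.3.255
First usable = network + 1
Last usable = broadcast - 1
Range: 57.16.0.1 to 57.16.3.254


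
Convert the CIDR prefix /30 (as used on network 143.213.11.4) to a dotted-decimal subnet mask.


/30 means 30 network bits, 2 host bits
Binary: 11111111111111111111111111111100
Mask: 255.255.255.252


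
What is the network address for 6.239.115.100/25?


IP:   00000110.11101111.01110011.01100100
Mask: 11111111.11111111.11111111.10000000
AND operation:
Net:  00000110.11101111.01110011.00000000
Network: 6.239.115.0/25


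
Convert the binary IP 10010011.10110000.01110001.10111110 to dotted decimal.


10010011 = 147
10110000 = 176
01110001 = 113
10111110 = 190
IP: 147.176.113.190


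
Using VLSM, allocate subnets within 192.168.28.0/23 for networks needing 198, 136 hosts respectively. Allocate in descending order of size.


198 hosts -> /24 (254 usable): 192.168.28.0/24
136 hosts -> /24 (254 usable): 192.168.29.0/24
Allocation: 192.168.28.0/24 (198 hosts, 254 usable); 192.168.29.0/24 (136 hosts, 254 usable)


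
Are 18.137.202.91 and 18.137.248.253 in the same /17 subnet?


Mask: 255.255.128.0
18.137.202.91 AND mask = 18.137.128.0
18.137.248.253 AND mask = 18.137.128.0
Yes, same subnet (18.137.128.0)


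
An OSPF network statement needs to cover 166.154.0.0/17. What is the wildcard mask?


Subnet mask: 255.255.128.0
Wildcard = 255.255.255.255 - subnet mask
255 - 255 = 0
255 - 255 = 0
255 - 128 = 127
255 - 0 = 255
Wildcard: 0.0.127.255


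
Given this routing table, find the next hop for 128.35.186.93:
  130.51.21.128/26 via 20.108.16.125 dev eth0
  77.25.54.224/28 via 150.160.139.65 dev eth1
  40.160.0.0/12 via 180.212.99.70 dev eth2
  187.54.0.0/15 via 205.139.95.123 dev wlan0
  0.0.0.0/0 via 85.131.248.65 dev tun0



Longest prefix match for 128.35.186.93:
  /26 130.51.21.128: no
  /28 77.25.54.224: no
  /12 40.160.0.0: no
  /15 187.54.0.0: no
  /0 0.0.0.0: MATCH
Selected: next-hop 85.131.248.65 via tun0 (matched /0)


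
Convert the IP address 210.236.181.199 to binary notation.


210 = 11010010
236 = 11101100
181 = 10110101
199 = 11000111
Binary: 11010010.11101100.10110101.11000111


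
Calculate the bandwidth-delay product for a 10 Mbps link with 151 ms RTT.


BDP = bandwidth * RTT
= 10 Mbps * 151 ms
= 10 * 1e6 * 151 / 1000 bits
= 1510000 bits
= 188750 bytes
= 184.3262 KB
BDP = 1510000 bits (188750 bytes)


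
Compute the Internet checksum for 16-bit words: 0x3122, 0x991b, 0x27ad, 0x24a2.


Sum all words (with carry folding):
+ 0x3122 = 0x3122
+ 0x991b = 0xca3d
+ 0x27ad = 0xf1ea
+ 0x24a2 = 0x168d
One's complement: ~0x168d
Checksum = 0xe972


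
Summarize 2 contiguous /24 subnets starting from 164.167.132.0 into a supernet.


Original prefix: /24
Number of subnets: 2 = 2^1
New prefix = 24 - 1 = 23
Supernet: 164.167.132.0/23


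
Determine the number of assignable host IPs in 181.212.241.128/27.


Host bits = 32 - 27 = 5
Total addresses = 2^5 = 32
Usable = total - 2 (network and broadcast)
Usable hosts: 30


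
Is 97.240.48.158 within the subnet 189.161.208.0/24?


Subnet network: 189.161.208.0
Test IP AND mask: 97.240.48.0
No, 97.240.48.158 is not in 189.161.208.0/24


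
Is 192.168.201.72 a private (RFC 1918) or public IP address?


RFC 1918 private ranges:
  10.0.0.0/8 (10.0.0.0 - 10.255.255.255)
  172.16.0.0/12 (172.16.0.0 - 172.31.255.255)
  192.168.0.0/16 (192.168.0.0 - 192.168.255.255)
Private (in 192.168.0.0/16)


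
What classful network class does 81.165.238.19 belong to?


First octet: 81
Binary: 01010001
0xxxxxxx -> Class A (1-126)
Class A, default mask 255.0.0.0 (/8)


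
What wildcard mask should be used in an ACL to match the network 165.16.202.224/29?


Subnet mask: 255.255.255.248
Wildcard = 255.255.255.255 - subnet mask
255 - 255 = 0
255 - 255 = 0
255 - 255 = 0
255 - 248 = 7
Wildcard: 0.0.0.7


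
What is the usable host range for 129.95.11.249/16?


Network: 129.95.0.0
Broadcast: 129.95.255.255
First usable = network + 1
Last usable = broadcast - 1
Range: 129.95.0.1 to 129.95.255.254


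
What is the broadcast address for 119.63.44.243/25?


Network: 119.63.44.128/25
Host bits = 7
Set all host bits to 1:
Broadcast: 119.63.44.255


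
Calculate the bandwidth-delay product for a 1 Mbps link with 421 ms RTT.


BDP = bandwidth * RTT
= 1 Mbps * 421 ms
= 1 * 1e6 * 421 / 1000 bits
= 421000 bits
= 52625 bytes
= 51.3916 KB
BDP = 421000 bits (52625 bytes)


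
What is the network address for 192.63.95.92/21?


IP:   11000000.00111111.01011111.01011100
Mask: 11111111.11111111.11111000.00000000
AND operation:
Net:  11000000.00111111.01011000.00000000
Network: 192.63.88.0/21


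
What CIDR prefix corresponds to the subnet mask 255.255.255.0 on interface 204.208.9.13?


Binary: 11111111.11111111.11111111.00000000
Count leading 1s
Prefix: /24


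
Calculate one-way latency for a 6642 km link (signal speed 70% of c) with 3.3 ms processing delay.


Speed = 0.7 * 3e5 km/s = 210000 km/s
Propagation delay = 6642 / 210000 = 0.0316 s = 31.6286 ms
Processing delay = 3.3 ms
Total one-way latency = 34.9286 ms


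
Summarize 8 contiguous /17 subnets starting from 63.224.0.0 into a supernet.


Original prefix: /17
Number of subnets: 8 = 2^3
New prefix = 17 - 3 = 14
Supernet: 63.224.0.0/14


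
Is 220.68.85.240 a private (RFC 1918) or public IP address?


RFC 1918 private ranges:
  10.0.0.0/8 (10.0.0.0 - 10.255.255.255)
  172.16.0.0/12 (172.16.0.0 - 172.31.255.255)
  192.168.0.0/16 (192.168.0.0 - 192.168.255.255)
Public (not in any RFC 1918 range)


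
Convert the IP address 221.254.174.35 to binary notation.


221 = 11011101
254 = 11111110
174 = 10101110
35 = 00100011
Binary: 11011101.11111110.10101110.00100011


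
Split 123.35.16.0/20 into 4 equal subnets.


New prefix = 20 + 2 = 22
Each subnet has 1024 addresses
  123.35.16.0/22
  123.35.20.0/22
  123.35.24.0/22
  123.35.28.0/22
Subnets: 123.35.16.0/22, 123.35.20.0/22, 123.35.24.0/22, 123.35.28.0/22


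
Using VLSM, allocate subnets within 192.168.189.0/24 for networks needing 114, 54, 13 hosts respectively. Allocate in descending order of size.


114 hosts -> /25 (126 usable): 192.168.189.0/25
54 hosts -> /26 (62 usable): 192.168.189.128/26
13 hosts -> /28 (14 usable): 192.168.189.192/28
Allocation: 192.168.189.0/25 (114 hosts, 126 usable); 192.168.189.128/26 (54 hosts, 62 usable); 192.168.189.192/28 (13 hosts, 14 usable)


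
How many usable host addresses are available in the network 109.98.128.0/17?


Host bits = 32 - 17 = 15
Total addresses = 2^15 = 32768
Usable = total - 2 (network and broadcast)
Usable hosts: 32766


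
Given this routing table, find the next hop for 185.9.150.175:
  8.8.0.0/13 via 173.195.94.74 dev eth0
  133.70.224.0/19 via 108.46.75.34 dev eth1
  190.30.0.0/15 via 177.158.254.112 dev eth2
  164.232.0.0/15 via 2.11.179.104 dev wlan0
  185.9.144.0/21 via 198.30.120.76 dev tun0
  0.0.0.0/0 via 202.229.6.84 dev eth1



Longest prefix match for 185.9.150.175:
  /13 8.8.0.0: no
  /19 133.70.224.0: no
  /15 190.30.0.0: no
  /15 164.232.0.0: no
  /21 185.9.144.0: MATCH
  /0 0.0.0.0: MATCH
Selected: next-hop 198.30.120.76 via tun0 (matched /21)


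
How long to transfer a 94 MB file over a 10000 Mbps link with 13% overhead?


Effective throughput = 10000 * (1 - 13/100) = 8700 Mbps
File size in Mb = 94 * 8 = 752 Mb
Time = 752 / 8700
Time = 0.0864 seconds


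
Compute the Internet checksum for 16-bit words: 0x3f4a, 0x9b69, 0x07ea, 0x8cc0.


Sum all words (with carry folding):
+ 0x3f4a = 0x3f4a
+ 0x9b69 = 0xdab3
+ 0x07ea = 0xe29d
+ 0x8cc0 = 0x6f5e
One's complement: ~0x6f5e
Checksum = 0x90a1


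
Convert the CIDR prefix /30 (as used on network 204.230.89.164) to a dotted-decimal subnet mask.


/30 means 30 network bits, 2 host bits
Binary: 11111111111111111111111111111100
Mask: 255.255.255.252


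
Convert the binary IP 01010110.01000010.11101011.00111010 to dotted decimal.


01010110 = 86
01000010 = 66
11101011 = 235
00111010 = 58
IP: 86.66.235.58


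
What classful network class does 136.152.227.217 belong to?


First octet: 136
Binary: 10001000
10xxxxxx -> Class B (128-191)
Class B, default mask 255.255.0.0 (/16)


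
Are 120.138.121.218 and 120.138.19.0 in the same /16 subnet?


Mask: 255.255.0.0
120.138.121.218 AND mask = 120.138.0.0
120.138.19.0 AND mask = 120.138.0.0
Yes, same subnet (120.138.0.0)


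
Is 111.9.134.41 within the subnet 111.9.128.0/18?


Subnet network: 111.9.128.0
Test IP AND mask: 111.9.128.0
Yes, 111.9.134.41 is in 111.9.128.0/18


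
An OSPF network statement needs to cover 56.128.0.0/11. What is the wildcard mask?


Subnet mask: 255.224.0.0
Wildcard = 255.255.255.255 - subnet mask
255 - 255 = 0
255 - 224 = 31
255 - 0 = 255
255 - 0 = 255
Wildcard: 0.31.255.255


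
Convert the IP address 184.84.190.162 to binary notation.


184 = 10111000
84 = 01010100
190 = 10111110
162 = 10100010
Binary: 10111000.01010100.10111110.10100010


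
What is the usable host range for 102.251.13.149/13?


Network: 102.248.0.0
Broadcast: 102.255.255.255
First usable = network + 1
Last usable = broadcast - 1
Range: 102.248.0.1 to 102.255.255.254


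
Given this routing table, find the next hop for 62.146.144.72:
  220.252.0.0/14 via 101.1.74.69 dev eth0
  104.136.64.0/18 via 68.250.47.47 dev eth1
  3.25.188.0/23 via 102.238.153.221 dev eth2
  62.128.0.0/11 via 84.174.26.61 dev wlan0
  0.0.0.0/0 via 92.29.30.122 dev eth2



Longest prefix match for 62.146.144.72:
  /14 220.252.0.0: no
  /18 104.136.64.0: no
  /23 3.25.188.0: no
  /11 62.128.0.0: MATCH
  /0 0.0.0.0: MATCH
Selected: next-hop 84.174.26.61 via wlan0 (matched /11)


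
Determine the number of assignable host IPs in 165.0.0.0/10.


Host bits = 32 - 10 = 22
Total addresses = 2^22 = 4194304
Usable = total - 2 (network and broadcast)
Usable hosts: 4194302


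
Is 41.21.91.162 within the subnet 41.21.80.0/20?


Subnet network: 41.21.80.0
Test IP AND mask: 41.21.80.0
Yes, 41.21.91.162 is in 41.21.80.0/20


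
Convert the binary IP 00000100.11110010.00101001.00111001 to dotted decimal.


00000100 = 4
11110010 = 242
00101001 = 41
00111001 = 57
IP: 4.242.41.57


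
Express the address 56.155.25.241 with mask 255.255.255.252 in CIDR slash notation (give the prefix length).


Binary: 11111111.11111111.11111111.11111100
Count leading 1s
Prefix: /30


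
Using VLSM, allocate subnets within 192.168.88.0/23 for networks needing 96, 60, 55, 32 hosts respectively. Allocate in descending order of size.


96 hosts -> /25 (126 usable): 192.168.88.0/25
60 hosts -> /26 (62 usable): 192.168.88.128/26
55 hosts -> /26 (62 usable): 192.168.88.192/26
32 hosts -> /26 (62 usable): 192.168.89.0/26
Allocation: 192.168.88.0/25 (96 hosts, 126 usable); 192.168.88.128/26 (60 hosts, 62 usable); 192.168.88.192/26 (55 hosts, 62 usable); 192.168.89.0/26 (32 hosts, 62 usable)


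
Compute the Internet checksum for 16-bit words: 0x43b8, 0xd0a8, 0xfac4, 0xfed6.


Sum all words (with carry folding):
+ 0x43b8 = 0x43b8
+ 0xd0a8 = 0x1461
+ 0xfac4 = 0x0f26
+ 0xfed6 = 0x0dfd
One's complement: ~0x0dfd
Checksum = 0xf202


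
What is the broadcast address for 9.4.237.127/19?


Network: 9.4.224.0/19
Host bits = 13
Set all host bits to 1:
Broadcast: 9.4.255.255


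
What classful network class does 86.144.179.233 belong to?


First octet: 86
Binary: 01010110
0xxxxxxx -> Class A (1-126)
Class A, default mask 255.0.0.0 (/8)


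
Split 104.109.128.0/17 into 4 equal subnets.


New prefix = 17 + 2 = 19
Each subnet has 8192 addresses
  104.109.128.0/19
  104.109.160.0/19
  104.109.192.0/19
  104.109.224.0/19
Subnets: 104.109.128.0/19, 104.109.160.0/19, 104.109.192.0/19, 104.109.224.0/19


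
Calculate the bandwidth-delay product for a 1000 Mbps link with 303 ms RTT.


BDP = bandwidth * RTT
= 1000 Mbps * 303 ms
= 1000 * 1e6 * 303 / 1000 bits
= 303000000 bits
= 37875000 bytes
= 36987.3047 KB
BDP = 303000000 bits (37875000 bytes)


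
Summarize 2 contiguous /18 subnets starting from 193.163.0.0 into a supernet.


Original prefix: /18
Number of subnets: 2 = 2^1
New prefix = 18 - 1 = 17
Supernet: 193.163.0.0/17


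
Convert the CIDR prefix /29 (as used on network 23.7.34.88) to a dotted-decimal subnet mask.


/29 means 29 network bits, 3 host bits
Binary: 11111111111111111111111111111000
Mask: 255.255.255.248


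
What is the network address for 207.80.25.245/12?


IP:   11001111.01010000.00011001.11110101
Mask: 11111111.11110000.00000000.00000000
AND operation:
Net:  11001111.01010000.00000000.00000000
Network: 207.80.0.0/12


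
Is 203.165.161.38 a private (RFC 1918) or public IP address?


RFC 1918 private ranges:
  10.0.0.0/8 (10.0.0.0 - 10.255.255.255)
  172.16.0.0/12 (172.16.0.0 - 172.31.255.255)
  192.168.0.0/16 (192.168.0.0 - 192.168.255.255)
Public (not in any RFC 1918 range)


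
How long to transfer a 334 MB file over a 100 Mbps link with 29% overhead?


Effective throughput = 100 * (1 - 29/100) = 71 Mbps
File size in Mb = 334 * 8 = 2672 Mb
Time = 2672 / 71
Time = 37.6338 seconds


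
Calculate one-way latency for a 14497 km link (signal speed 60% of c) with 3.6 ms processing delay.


Speed = 0.6 * 3e5 km/s = 180000 km/s
Propagation delay = 14497 / 180000 = 0.0805 s = 80.5389 ms
Processing delay = 3.6 ms
Total one-way latency = 84.1389 ms


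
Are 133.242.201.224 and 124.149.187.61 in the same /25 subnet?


Mask: 255.255.255.128
133.242.201.224 AND mask = 133.242.201.128
124.149.187.61 AND mask = 124.149.187.0
No, different subnets (133.242.201.128 vs 124.149.187.0)


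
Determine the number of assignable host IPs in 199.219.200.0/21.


Host bits = 32 - 21 = 11
Total addresses = 2^11 = 2048
Usable = total - 2 (network and broadcast)
Usable hosts: 2046


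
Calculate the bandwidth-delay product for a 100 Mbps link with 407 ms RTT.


BDP = bandwidth * RTT
= 100 Mbps * 407 ms
= 100 * 1e6 * 407 / 1000 bits
= 40700000 bits
= 5087500 bytes
= 4968.2617 KB
BDP = 40700000 bits (5087500 bytes)


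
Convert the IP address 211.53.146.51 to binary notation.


211 = 11010011
53 = 00110101
146 = 10010010
51 = 00110011
Binary: 11010011.00110101.10010010.00110011


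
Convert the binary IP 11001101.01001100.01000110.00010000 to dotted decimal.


11001101 = 205
01001100 = 76
01000110 = 70
00010000 = 16
IP: 205.76.70.16


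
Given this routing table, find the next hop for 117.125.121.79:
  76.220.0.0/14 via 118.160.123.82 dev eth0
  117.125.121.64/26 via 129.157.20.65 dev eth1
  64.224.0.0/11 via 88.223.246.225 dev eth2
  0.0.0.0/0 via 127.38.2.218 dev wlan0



Longest prefix match for 117.125.121.79:
  /14 76.220.0.0: no
  /26 117.125.121.64: MATCH
  /11 64.224.0.0: no
  /0 0.0.0.0: MATCH
Selected: next-hop 129.157.20.65 via eth1 (matched /26)


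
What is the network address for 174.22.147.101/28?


IP:   10101110.00010110.10010011.01100101
Mask: 11111111.11111111.11111111.11110000
AND operation:
Net:  10101110.00010110.10010011.01100000
Network: 174.22.147.96/28


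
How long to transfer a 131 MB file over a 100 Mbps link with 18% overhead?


Effective throughput = 100 * (1 - 18/100) = 82 Mbps
File size in Mb = 131 * 8 = 1048 Mb
Time = 1048 / 82
Time = 12.7805 seconds


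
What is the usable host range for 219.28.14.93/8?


Network: 219.0.0.0
Broadcast: 219.255.255.255
First usable = network + 1
Last usable = broadcast - 1
Range: 219.0.0.1 to 219.255.255.254


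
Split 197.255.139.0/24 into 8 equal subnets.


New prefix = 24 + 3 = 27
Each subnet has 32 addresses
  197.255.139.0/27
  197.255.139.32/27
  197.255.139.64/27
  197.255.139.96/27
  197.255.139.128/27
  197.255.139.160/27
  197.255.139.192/27
  197.255.139.224/27
Subnets: 197.255.139.0/27, 197.255.139.32/27, 197.255.139.64/27, 197.255.139.96/27, 197.255.139.128/27, 197.255.139.160/27, 197.255.139.192/27, 197.255.139.224/27


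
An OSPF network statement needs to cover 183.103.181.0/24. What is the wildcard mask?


Subnet mask: 255.255.255.0
Wildcard = 255.255.255.255 - subnet mask
255 - 255 = 0
255 - 255 = 0
255 - 255 = 0
255 - 0 = 255
Wildcard: 0.0.0.255


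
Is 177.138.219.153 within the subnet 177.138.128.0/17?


Subnet network: 177.138.128.0
Test IP AND mask: 177.138.128.0
Yes, 177.138.219.153 is in 177.138.128.0/17


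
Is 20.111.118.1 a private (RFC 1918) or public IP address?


RFC 1918 private ranges:
  10.0.0.0/8 (10.0.0.0 - 10.255.255.255)
  172.16.0.0/12 (172.16.0.0 - 172.31.255.255)
  192.168.0.0/16 (192.168.0.0 - 192.168.255.255)
Public (not in any RFC 1918 range)


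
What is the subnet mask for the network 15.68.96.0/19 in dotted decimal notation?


/19 means 19 network bits, 13 host bits
Binary: 11111111111111111110000000000000
Mask: 255.255.224.0


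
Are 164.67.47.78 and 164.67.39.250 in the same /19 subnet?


Mask: 255.255.224.0
164.67.47.78 AND mask = 164.67.32.0
164.67.39.250 AND mask = 164.67.32.0
Yes, same subnet (164.67.32.0)


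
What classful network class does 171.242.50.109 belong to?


First octet: 171
Binary: 10101011
10xxxxxx -> Class B (128-191)
Class B, default mask 255.255.0.0 (/16)


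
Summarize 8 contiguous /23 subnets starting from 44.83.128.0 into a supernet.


Original prefix: /23
Number of subnets: 8 = 2^3
New prefix = 23 - 3 = 20
Supernet: 44.83.128.0/20


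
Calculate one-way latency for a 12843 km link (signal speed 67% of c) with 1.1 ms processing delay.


Speed = 0.67 * 3e5 km/s = 201000 km/s
Propagation delay = 12843 / 201000 = 0.0639 s = 63.8955 ms
Processing delay = 1.1 ms
Total one-way latency = 64.9955 ms


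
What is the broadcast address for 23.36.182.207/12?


Network: 23.32.0.0/12
Host bits = 20
Set all host bits to 1:
Broadcast: 23.47.255.255


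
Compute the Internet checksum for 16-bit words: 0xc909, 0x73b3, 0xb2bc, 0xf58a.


Sum all words (with carry folding):
+ 0xc909 = 0xc909
+ 0x73b3 = 0x3cbd
+ 0xb2bc = 0xef79
+ 0xf58a = 0xe504
One's complement: ~0xe504
Checksum = 0x1afb


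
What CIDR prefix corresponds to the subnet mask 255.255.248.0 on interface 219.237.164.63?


Binary: 11111111.11111111.11111000.00000000
Count leading 1s
Prefix: /21


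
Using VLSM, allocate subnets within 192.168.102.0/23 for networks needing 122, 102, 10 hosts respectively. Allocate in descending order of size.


122 hosts -> /25 (126 usable): 192.168.102.0/25
102 hosts -> /25 (126 usable): 192.168.102.128/25
10 hosts -> /28 (14 usable): 192.168.103.0/28
Allocation: 192.168.102.0/25 (122 hosts, 126 usable); 192.168.102.128/25 (102 hosts, 126 usable); 192.168.103.0/28 (10 hosts, 14 usable)
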